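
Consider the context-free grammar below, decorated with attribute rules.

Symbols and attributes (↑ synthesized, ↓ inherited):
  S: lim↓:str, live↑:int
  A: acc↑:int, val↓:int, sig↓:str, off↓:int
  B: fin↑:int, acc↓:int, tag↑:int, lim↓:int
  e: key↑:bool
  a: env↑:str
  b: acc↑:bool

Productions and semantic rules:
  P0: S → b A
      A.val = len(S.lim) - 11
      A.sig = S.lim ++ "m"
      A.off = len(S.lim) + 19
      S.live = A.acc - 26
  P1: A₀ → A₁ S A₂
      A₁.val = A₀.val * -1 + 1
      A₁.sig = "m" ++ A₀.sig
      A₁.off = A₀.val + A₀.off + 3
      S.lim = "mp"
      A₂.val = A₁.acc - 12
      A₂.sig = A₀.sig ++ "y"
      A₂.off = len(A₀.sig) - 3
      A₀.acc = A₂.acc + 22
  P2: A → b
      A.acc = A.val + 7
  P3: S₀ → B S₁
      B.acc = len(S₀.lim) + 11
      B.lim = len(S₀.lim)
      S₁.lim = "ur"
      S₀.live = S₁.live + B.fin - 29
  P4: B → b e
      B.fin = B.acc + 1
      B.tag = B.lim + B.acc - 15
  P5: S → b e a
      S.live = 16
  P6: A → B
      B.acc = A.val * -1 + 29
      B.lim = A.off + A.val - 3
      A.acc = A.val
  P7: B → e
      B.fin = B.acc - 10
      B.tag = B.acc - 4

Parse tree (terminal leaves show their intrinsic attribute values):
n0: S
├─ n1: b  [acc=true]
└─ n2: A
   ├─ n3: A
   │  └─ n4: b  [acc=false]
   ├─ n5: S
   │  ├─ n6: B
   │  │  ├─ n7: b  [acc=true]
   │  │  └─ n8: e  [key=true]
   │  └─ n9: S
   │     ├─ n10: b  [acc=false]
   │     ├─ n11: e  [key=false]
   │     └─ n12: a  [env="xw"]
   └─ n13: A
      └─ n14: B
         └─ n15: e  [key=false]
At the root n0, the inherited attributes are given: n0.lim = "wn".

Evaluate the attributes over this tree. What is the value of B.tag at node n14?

1. n0.lim = "wn"  [given at root]
2. n1.acc = true  [terminal]
3. n2.val = -9  [len(S.lim) - 11]
4. n2.sig = "wnm"  [S.lim ++ "m"]
5. n2.off = 21  [len(S.lim) + 19]
6. n3.val = 10  [A₀.val * -1 + 1]
7. n3.sig = "mwnm"  ["m" ++ A₀.sig]
8. n3.off = 15  [A₀.val + A₀.off + 3]
9. n4.acc = false  [terminal]
10. n3.acc = 17  [A.val + 7]
11. n5.lim = "mp"  ["mp"]
12. n6.acc = 13  [len(S₀.lim) + 11]
13. n6.lim = 2  [len(S₀.lim)]
14. n7.acc = true  [terminal]
15. n8.key = true  [terminal]
16. n6.fin = 14  [B.acc + 1]
17. n6.tag = 0  [B.lim + B.acc - 15]
18. n9.lim = "ur"  ["ur"]
19. n10.acc = false  [terminal]
20. n11.key = false  [terminal]
21. n12.env = "xw"  [terminal]
22. n9.live = 16  [16]
23. n5.live = 1  [S₁.live + B.fin - 29]
24. n13.val = 5  [A₁.acc - 12]
25. n13.sig = "wnmy"  [A₀.sig ++ "y"]
26. n13.off = 0  [len(A₀.sig) - 3]
27. n14.acc = 24  [A.val * -1 + 29]
28. n14.lim = 2  [A.off + A.val - 3]
29. n15.key = false  [terminal]
30. n14.fin = 14  [B.acc - 10]
31. n14.tag = 20  [B.acc - 4]
32. n13.acc = 5  [A.val]
33. n2.acc = 27  [A₂.acc + 22]
34. n0.live = 1  [A.acc - 26]

20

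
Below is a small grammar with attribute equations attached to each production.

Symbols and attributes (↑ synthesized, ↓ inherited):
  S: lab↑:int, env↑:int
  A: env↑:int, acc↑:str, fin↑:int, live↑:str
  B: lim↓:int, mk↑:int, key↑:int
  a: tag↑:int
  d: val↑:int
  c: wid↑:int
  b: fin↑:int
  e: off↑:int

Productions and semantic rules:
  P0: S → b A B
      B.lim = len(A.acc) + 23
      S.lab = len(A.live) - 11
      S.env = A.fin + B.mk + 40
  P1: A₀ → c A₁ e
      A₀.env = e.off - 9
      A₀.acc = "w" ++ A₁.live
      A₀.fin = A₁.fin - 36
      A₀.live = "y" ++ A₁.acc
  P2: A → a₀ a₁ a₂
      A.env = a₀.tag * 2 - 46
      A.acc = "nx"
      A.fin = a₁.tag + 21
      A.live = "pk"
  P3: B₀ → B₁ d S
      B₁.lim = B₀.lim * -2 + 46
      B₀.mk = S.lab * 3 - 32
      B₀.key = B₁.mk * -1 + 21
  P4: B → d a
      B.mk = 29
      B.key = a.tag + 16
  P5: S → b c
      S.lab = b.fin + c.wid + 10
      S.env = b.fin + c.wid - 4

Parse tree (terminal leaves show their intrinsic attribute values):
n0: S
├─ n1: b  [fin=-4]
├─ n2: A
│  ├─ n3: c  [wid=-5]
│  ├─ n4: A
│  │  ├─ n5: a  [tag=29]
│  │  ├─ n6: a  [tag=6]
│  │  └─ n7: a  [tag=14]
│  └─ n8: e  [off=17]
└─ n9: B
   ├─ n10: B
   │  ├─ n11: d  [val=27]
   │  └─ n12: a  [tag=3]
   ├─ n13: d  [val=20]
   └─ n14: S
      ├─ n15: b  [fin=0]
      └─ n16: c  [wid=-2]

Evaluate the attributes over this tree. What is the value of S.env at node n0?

1. n1.fin = -4  [terminal]
2. n3.wid = -5  [terminal]
3. n5.tag = 29  [terminal]
4. n6.tag = 6  [terminal]
5. n7.tag = 14  [terminal]
6. n4.env = 12  [a₀.tag * 2 - 46]
7. n4.acc = "nx"  ["nx"]
8. n4.fin = 27  [a₁.tag + 21]
9. n4.live = "pk"  ["pk"]
10. n8.off = 17  [terminal]
11. n2.env = 8  [e.off - 9]
12. n2.acc = "wpk"  ["w" ++ A₁.live]
13. n2.fin = -9  [A₁.fin - 36]
14. n2.live = "ynx"  ["y" ++ A₁.acc]
15. n9.lim = 26  [len(A.acc) + 23]
16. n10.lim = -6  [B₀.lim * -2 + 46]
17. n11.val = 27  [terminal]
18. n12.tag = 3  [terminal]
19. n10.mk = 29  [29]
20. n10.key = 19  [a.tag + 16]
21. n13.val = 20  [terminal]
22. n15.fin = 0  [terminal]
23. n16.wid = -2  [terminal]
24. n14.lab = 8  [b.fin + c.wid + 10]
25. n14.env = -6  [b.fin + c.wid - 4]
26. n9.mk = -8  [S.lab * 3 - 32]
27. n9.key = -8  [B₁.mk * -1 + 21]
28. n0.lab = -8  [len(A.live) - 11]
29. n0.env = 23  [A.fin + B.mk + 40]

23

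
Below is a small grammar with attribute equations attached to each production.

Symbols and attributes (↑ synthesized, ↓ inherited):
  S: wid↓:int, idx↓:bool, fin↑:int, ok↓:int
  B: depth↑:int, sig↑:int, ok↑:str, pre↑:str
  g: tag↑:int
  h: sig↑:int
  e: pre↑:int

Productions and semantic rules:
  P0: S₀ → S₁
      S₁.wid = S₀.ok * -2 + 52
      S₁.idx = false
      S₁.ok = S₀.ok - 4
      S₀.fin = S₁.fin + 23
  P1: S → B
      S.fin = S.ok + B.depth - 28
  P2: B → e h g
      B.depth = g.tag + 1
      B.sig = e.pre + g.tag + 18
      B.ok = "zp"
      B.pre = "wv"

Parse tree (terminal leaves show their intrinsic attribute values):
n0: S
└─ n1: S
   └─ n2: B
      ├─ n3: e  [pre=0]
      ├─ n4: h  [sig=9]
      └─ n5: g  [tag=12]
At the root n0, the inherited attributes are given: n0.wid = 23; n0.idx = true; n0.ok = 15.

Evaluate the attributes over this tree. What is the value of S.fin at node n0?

1. n0.wid = 23  [given at root]
2. n0.idx = true  [given at root]
3. n0.ok = 15  [given at root]
4. n1.wid = 22  [S₀.ok * -2 + 52]
5. n1.idx = false  [false]
6. n1.ok = 11  [S₀.ok - 4]
7. n3.pre = 0  [terminal]
8. n4.sig = 9  [terminal]
9. n5.tag = 12  [terminal]
10. n2.depth = 13  [g.tag + 1]
11. n2.sig = 30  [e.pre + g.tag + 18]
12. n2.ok = "zp"  ["zp"]
13. n2.pre = "wv"  ["wv"]
14. n1.fin = -4  [S.ok + B.depth - 28]
15. n0.fin = 19  [S₁.fin + 23]

19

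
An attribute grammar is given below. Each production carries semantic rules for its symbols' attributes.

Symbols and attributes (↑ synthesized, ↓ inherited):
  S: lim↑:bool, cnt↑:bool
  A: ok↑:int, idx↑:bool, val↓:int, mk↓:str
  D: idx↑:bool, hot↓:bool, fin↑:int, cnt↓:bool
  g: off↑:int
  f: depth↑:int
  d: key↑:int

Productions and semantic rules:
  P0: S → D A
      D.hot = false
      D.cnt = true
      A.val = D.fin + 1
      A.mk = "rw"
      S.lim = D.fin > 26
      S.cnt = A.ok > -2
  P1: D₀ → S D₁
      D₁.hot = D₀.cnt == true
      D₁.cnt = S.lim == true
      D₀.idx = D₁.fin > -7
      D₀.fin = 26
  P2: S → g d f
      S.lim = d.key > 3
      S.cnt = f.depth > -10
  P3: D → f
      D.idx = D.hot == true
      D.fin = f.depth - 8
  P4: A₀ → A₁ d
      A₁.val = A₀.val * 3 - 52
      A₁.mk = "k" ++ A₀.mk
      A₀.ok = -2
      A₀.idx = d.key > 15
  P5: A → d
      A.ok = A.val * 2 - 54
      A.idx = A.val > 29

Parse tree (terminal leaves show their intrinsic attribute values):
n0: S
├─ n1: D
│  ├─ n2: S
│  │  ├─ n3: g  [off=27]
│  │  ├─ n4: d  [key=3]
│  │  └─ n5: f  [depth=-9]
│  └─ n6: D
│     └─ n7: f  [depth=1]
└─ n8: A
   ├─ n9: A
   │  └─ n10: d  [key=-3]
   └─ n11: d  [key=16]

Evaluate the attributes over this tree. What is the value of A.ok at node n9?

4

1. n1.hot = false  [false]
2. n1.cnt = true  [true]
3. n3.off = 27  [terminal]
4. n4.key = 3  [terminal]
5. n5.depth = -9  [terminal]
6. n2.lim = false  [d.key > 3]
7. n2.cnt = true  [f.depth > -10]
8. n6.hot = true  [D₀.cnt == true]
9. n6.cnt = false  [S.lim == true]
10. n7.depth = 1  [terminal]
11. n6.idx = true  [D.hot == true]
12. n6.fin = -7  [f.depth - 8]
13. n1.idx = false  [D₁.fin > -7]
14. n1.fin = 26  [26]
15. n8.val = 27  [D.fin + 1]
16. n8.mk = "rw"  ["rw"]
17. n9.val = 29  [A₀.val * 3 - 52]
18. n9.mk = "krw"  ["k" ++ A₀.mk]
19. n10.key = -3  [terminal]
20. n9.ok = 4  [A.val * 2 - 54]
21. n9.idx = false  [A.val > 29]
22. n11.key = 16  [terminal]
23. n8.ok = -2  [-2]
24. n8.idx = true  [d.key > 15]
25. n0.lim = false  [D.fin > 26]
26. n0.cnt = false  [A.ok > -2]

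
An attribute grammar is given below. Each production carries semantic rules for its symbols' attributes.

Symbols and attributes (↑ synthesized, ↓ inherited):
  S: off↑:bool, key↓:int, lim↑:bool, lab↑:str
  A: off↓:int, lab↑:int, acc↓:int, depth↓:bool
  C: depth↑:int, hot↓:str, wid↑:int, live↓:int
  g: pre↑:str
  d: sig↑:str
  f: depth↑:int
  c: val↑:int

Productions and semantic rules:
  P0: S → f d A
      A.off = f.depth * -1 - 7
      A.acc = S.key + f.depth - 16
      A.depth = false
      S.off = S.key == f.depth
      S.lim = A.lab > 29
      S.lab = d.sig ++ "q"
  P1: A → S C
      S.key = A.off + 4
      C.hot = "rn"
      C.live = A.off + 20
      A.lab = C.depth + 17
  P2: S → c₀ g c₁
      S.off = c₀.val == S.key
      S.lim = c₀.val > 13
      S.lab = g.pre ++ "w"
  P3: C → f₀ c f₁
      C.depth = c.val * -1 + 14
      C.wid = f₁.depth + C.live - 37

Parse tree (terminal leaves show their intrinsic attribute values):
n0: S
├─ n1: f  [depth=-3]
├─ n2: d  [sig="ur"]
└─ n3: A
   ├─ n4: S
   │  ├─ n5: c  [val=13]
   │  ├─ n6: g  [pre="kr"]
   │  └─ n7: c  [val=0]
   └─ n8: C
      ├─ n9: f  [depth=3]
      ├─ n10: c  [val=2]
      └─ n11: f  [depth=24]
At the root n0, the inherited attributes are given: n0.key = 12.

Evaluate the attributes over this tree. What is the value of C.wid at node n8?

1. n0.key = 12  [given at root]
2. n1.depth = -3  [terminal]
3. n2.sig = "ur"  [terminal]
4. n3.off = -4  [f.depth * -1 - 7]
5. n3.acc = -7  [S.key + f.depth - 16]
6. n3.depth = false  [false]
7. n4.key = 0  [A.off + 4]
8. n5.val = 13  [terminal]
9. n6.pre = "kr"  [terminal]
10. n7.val = 0  [terminal]
11. n4.off = false  [c₀.val == S.key]
12. n4.lim = false  [c₀.val > 13]
13. n4.lab = "krw"  [g.pre ++ "w"]
14. n8.hot = "rn"  ["rn"]
15. n8.live = 16  [A.off + 20]
16. n9.depth = 3  [terminal]
17. n10.val = 2  [terminal]
18. n11.depth = 24  [terminal]
19. n8.depth = 12  [c.val * -1 + 14]
20. n8.wid = 3  [f₁.depth + C.live - 37]
21. n3.lab = 29  [C.depth + 17]
22. n0.off = false  [S.key == f.depth]
23. n0.lim = false  [A.lab > 29]
24. n0.lab = "urq"  [d.sig ++ "q"]

3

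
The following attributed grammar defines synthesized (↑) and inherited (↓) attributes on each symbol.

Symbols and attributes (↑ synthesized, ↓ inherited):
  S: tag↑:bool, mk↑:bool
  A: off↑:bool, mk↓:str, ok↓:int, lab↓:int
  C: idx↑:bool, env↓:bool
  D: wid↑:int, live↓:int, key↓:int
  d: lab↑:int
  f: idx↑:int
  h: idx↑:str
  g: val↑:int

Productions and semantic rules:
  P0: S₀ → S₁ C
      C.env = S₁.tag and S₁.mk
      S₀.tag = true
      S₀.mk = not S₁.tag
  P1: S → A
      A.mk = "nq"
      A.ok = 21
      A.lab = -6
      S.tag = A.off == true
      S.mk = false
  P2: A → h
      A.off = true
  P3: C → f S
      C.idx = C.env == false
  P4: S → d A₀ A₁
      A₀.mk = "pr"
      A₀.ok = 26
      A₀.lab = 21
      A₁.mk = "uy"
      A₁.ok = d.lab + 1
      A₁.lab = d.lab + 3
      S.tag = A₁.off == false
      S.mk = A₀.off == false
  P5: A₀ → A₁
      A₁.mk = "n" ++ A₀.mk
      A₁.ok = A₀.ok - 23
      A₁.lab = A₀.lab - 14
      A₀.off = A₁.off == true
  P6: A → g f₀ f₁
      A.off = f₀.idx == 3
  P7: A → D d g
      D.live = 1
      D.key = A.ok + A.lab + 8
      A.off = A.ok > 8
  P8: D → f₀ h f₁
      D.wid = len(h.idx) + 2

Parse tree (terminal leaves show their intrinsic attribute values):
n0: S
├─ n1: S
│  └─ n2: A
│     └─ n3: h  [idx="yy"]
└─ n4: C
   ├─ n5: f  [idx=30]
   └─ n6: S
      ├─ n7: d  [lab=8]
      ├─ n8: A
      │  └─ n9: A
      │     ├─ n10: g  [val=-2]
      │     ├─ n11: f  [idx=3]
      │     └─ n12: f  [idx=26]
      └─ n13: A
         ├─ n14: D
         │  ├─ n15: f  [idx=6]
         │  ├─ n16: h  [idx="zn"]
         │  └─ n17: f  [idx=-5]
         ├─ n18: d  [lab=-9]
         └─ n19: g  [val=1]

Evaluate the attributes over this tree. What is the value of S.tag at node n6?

1. n2.mk = "nq"  ["nq"]
2. n2.ok = 21  [21]
3. n2.lab = -6  [-6]
4. n3.idx = "yy"  [terminal]
5. n2.off = true  [true]
6. n1.tag = true  [A.off == true]
7. n1.mk = false  [false]
8. n4.env = false  [S₁.tag and S₁.mk]
9. n5.idx = 30  [terminal]
10. n7.lab = 8  [terminal]
11. n8.mk = "pr"  ["pr"]
12. n8.ok = 26  [26]
13. n8.lab = 21  [21]
14. n9.mk = "npr"  ["n" ++ A₀.mk]
15. n9.ok = 3  [A₀.ok - 23]
16. n9.lab = 7  [A₀.lab - 14]
17. n10.val = -2  [terminal]
18. n11.idx = 3  [terminal]
19. n12.idx = 26  [terminal]
20. n9.off = true  [f₀.idx == 3]
21. n8.off = true  [A₁.off == true]
22. n13.mk = "uy"  ["uy"]
23. n13.ok = 9  [d.lab + 1]
24. n13.lab = 11  [d.lab + 3]
25. n14.live = 1  [1]
26. n14.key = 28  [A.ok + A.lab + 8]
27. n15.idx = 6  [terminal]
28. n16.idx = "zn"  [terminal]
29. n17.idx = -5  [terminal]
30. n14.wid = 4  [len(h.idx) + 2]
31. n18.lab = -9  [terminal]
32. n19.val = 1  [terminal]
33. n13.off = true  [A.ok > 8]
34. n6.tag = false  [A₁.off == false]
35. n6.mk = false  [A₀.off == false]
36. n4.idx = true  [C.env == false]
37. n0.tag = true  [true]
38. n0.mk = false  [not S₁.tag]

false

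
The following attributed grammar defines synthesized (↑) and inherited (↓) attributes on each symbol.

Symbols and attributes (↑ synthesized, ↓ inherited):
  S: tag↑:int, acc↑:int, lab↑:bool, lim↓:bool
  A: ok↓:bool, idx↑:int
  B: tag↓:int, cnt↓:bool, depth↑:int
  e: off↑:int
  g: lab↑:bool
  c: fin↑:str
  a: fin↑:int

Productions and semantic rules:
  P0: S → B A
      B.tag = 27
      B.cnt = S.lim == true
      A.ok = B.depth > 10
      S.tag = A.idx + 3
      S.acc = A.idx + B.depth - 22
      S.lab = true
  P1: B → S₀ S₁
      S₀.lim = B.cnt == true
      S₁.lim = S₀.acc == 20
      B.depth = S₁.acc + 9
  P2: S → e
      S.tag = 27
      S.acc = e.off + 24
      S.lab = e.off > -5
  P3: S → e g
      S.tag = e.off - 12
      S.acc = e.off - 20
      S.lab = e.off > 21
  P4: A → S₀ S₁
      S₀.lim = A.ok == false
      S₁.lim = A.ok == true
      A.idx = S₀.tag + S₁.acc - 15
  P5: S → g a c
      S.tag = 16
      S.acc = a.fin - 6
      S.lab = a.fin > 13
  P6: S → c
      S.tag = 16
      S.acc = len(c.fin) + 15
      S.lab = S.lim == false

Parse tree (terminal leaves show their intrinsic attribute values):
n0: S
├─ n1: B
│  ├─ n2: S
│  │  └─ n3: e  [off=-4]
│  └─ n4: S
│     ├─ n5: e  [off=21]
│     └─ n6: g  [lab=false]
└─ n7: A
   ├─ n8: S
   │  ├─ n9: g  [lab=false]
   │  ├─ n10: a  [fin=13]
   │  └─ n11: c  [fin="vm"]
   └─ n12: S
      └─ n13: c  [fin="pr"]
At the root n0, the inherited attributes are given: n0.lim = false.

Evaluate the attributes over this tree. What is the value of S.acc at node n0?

1. n0.lim = false  [given at root]
2. n1.tag = 27  [27]
3. n1.cnt = false  [S.lim == true]
4. n2.lim = false  [B.cnt == true]
5. n3.off = -4  [terminal]
6. n2.tag = 27  [27]
7. n2.acc = 20  [e.off + 24]
8. n2.lab = true  [e.off > -5]
9. n4.lim = true  [S₀.acc == 20]
10. n5.off = 21  [terminal]
11. n6.lab = false  [terminal]
12. n4.tag = 9  [e.off - 12]
13. n4.acc = 1  [e.off - 20]
14. n4.lab = false  [e.off > 21]
15. n1.depth = 10  [S₁.acc + 9]
16. n7.ok = false  [B.depth > 10]
17. n8.lim = true  [A.ok == false]
18. n9.lab = false  [terminal]
19. n10.fin = 13  [terminal]
20. n11.fin = "vm"  [terminal]
21. n8.tag = 16  [16]
22. n8.acc = 7  [a.fin - 6]
23. n8.lab = false  [a.fin > 13]
24. n12.lim = false  [A.ok == true]
25. n13.fin = "pr"  [terminal]
26. n12.tag = 16  [16]
27. n12.acc = 17  [len(c.fin) + 15]
28. n12.lab = true  [S.lim == false]
29. n7.idx = 18  [S₀.tag + S₁.acc - 15]
30. n0.tag = 21  [A.idx + 3]
31. n0.acc = 6  [A.idx + B.depth - 22]
32. n0.lab = true  [true]

6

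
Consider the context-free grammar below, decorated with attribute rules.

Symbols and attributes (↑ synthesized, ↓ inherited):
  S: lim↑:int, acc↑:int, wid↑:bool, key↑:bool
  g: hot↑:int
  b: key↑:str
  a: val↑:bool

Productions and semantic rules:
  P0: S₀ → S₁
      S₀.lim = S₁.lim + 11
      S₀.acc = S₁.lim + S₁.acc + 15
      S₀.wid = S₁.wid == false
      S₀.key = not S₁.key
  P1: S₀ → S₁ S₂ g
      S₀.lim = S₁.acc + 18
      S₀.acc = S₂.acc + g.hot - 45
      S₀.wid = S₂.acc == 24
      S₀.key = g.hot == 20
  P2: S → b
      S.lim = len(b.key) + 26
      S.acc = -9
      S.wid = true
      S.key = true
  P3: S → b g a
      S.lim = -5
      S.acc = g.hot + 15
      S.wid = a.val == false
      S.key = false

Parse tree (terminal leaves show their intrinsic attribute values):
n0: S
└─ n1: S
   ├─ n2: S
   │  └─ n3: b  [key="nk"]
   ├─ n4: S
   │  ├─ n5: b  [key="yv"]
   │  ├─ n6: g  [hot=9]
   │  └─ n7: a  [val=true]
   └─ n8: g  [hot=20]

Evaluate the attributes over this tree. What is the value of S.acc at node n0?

23

1. n3.key = "nk"  [terminal]
2. n2.lim = 28  [len(b.key) + 26]
3. n2.acc = -9  [-9]
4. n2.wid = true  [true]
5. n2.key = true  [true]
6. n5.key = "yv"  [terminal]
7. n6.hot = 9  [terminal]
8. n7.val = true  [terminal]
9. n4.lim = -5  [-5]
10. n4.acc = 24  [g.hot + 15]
11. n4.wid = false  [a.val == false]
12. n4.key = false  [false]
13. n8.hot = 20  [terminal]
14. n1.lim = 9  [S₁.acc + 18]
15. n1.acc = -1  [S₂.acc + g.hot - 45]
16. n1.wid = true  [S₂.acc == 24]
17. n1.key = true  [g.hot == 20]
18. n0.lim = 20  [S₁.lim + 11]
19. n0.acc = 23  [S₁.lim + S₁.acc + 15]
20. n0.wid = false  [S₁.wid == false]
21. n0.key = false  [not S₁.key]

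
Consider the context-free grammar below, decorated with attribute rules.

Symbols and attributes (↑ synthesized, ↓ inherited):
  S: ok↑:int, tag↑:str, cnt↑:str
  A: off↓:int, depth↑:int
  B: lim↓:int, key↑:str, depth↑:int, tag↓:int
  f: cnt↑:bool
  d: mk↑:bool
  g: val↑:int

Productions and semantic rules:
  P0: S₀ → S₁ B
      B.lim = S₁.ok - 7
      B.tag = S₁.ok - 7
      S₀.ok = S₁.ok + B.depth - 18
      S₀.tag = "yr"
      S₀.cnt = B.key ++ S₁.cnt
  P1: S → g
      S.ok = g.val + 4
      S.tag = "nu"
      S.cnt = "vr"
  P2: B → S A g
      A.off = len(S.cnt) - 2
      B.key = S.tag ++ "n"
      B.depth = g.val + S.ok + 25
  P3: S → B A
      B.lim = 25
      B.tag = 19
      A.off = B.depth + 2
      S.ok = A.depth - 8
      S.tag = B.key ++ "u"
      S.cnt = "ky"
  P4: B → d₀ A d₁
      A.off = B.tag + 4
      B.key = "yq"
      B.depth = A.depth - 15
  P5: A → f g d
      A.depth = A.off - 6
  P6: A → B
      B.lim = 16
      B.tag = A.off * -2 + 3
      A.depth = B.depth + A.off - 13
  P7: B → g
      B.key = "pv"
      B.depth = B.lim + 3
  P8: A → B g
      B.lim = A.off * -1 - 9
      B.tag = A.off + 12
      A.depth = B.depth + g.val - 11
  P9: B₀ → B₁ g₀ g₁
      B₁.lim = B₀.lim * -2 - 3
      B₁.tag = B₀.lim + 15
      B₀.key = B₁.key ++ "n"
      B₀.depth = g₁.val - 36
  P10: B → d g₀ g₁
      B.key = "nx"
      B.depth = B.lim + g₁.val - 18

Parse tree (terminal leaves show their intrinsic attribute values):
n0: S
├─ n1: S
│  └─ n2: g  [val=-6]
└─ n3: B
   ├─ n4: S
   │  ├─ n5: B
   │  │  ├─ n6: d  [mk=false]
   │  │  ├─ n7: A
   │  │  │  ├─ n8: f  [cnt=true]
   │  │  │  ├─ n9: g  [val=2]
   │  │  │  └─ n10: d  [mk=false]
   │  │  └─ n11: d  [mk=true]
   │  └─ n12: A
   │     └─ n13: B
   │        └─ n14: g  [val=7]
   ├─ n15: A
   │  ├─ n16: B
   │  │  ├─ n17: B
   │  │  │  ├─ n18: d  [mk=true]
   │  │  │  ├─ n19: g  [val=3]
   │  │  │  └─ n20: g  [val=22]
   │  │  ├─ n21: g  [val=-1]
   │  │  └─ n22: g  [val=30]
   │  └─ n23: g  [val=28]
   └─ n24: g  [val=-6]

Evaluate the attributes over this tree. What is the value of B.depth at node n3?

21

1. n2.val = -6  [terminal]
2. n1.ok = -2  [g.val + 4]
3. n1.tag = "nu"  ["nu"]
4. n1.cnt = "vr"  ["vr"]
5. n3.lim = -9  [S₁.ok - 7]
6. n3.tag = -9  [S₁.ok - 7]
7. n5.lim = 25  [25]
8. n5.tag = 19  [19]
9. n6.mk = false  [terminal]
10. n7.off = 23  [B.tag + 4]
11. n8.cnt = true  [terminal]
12. n9.val = 2  [terminal]
13. n10.mk = false  [terminal]
14. n7.depth = 17  [A.off - 6]
15. n11.mk = true  [terminal]
16. n5.key = "yq"  ["yq"]
17. n5.depth = 2  [A.depth - 15]
18. n12.off = 4  [B.depth + 2]
19. n13.lim = 16  [16]
20. n13.tag = -5  [A.off * -2 + 3]
21. n14.val = 7  [terminal]
22. n13.key = "pv"  ["pv"]
23. n13.depth = 19  [B.lim + 3]
24. n12.depth = 10  [B.depth + A.off - 13]
25. n4.ok = 2  [A.depth - 8]
26. n4.tag = "yqu"  [B.key ++ "u"]
27. n4.cnt = "ky"  ["ky"]
28. n15.off = 0  [len(S.cnt) - 2]
29. n16.lim = -9  [A.off * -1 - 9]
30. n16.tag = 12  [A.off + 12]
31. n17.lim = 15  [B₀.lim * -2 - 3]
32. n17.tag = 6  [B₀.lim + 15]
33. n18.mk = true  [terminal]
34. n19.val = 3  [terminal]
35. n20.val = 22  [terminal]
36. n17.key = "nx"  ["nx"]
37. n17.depth = 19  [B.lim + g₁.val - 18]
38. n21.val = -1  [terminal]
39. n22.val = 30  [terminal]
40. n16.key = "nxn"  [B₁.key ++ "n"]
41. n16.depth = -6  [g₁.val - 36]
42. n23.val = 28  [terminal]
43. n15.depth = 11  [B.depth + g.val - 11]
44. n24.val = -6  [terminal]
45. n3.key = "yqun"  [S.tag ++ "n"]
46. n3.depth = 21  [g.val + S.ok + 25]
47. n0.ok = 1  [S₁.ok + B.depth - 18]
48. n0.tag = "yr"  ["yr"]
49. n0.cnt = "yqunvr"  [B.key ++ S₁.cnt]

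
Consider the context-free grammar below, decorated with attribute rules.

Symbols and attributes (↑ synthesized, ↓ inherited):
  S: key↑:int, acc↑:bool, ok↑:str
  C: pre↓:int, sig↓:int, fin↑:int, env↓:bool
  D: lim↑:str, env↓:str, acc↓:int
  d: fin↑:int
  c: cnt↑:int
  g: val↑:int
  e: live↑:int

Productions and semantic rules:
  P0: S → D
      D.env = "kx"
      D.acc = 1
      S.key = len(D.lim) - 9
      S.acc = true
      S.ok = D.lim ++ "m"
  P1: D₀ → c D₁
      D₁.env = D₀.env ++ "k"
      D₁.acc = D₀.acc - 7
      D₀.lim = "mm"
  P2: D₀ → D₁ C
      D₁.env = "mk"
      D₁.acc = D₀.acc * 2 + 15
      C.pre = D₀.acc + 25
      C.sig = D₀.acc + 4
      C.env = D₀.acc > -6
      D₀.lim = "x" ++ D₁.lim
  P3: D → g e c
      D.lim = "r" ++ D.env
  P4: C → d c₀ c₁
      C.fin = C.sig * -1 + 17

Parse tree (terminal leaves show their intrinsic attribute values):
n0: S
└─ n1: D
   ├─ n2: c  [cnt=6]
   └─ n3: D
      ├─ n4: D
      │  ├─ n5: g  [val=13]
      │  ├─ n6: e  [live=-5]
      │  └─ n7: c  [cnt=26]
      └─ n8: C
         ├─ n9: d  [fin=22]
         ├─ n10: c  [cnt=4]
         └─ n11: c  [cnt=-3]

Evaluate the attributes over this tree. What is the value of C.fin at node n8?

1. n1.env = "kx"  ["kx"]
2. n1.acc = 1  [1]
3. n2.cnt = 6  [terminal]
4. n3.env = "kxk"  [D₀.env ++ "k"]
5. n3.acc = -6  [D₀.acc - 7]
6. n4.env = "mk"  ["mk"]
7. n4.acc = 3  [D₀.acc * 2 + 15]
8. n5.val = 13  [terminal]
9. n6.live = -5  [terminal]
10. n7.cnt = 26  [terminal]
11. n4.lim = "rmk"  ["r" ++ D.env]
12. n8.pre = 19  [D₀.acc + 25]
13. n8.sig = -2  [D₀.acc + 4]
14. n8.env = false  [D₀.acc > -6]
15. n9.fin = 22  [terminal]
16. n10.cnt = 4  [terminal]
17. n11.cnt = -3  [terminal]
18. n8.fin = 19  [C.sig * -1 + 17]
19. n3.lim = "xrmk"  ["x" ++ D₁.lim]
20. n1.lim = "mm"  ["mm"]
21. n0.key = -7  [len(D.lim) - 9]
22. n0.acc = true  [true]
23. n0.ok = "mmm"  [D.lim ++ "m"]

19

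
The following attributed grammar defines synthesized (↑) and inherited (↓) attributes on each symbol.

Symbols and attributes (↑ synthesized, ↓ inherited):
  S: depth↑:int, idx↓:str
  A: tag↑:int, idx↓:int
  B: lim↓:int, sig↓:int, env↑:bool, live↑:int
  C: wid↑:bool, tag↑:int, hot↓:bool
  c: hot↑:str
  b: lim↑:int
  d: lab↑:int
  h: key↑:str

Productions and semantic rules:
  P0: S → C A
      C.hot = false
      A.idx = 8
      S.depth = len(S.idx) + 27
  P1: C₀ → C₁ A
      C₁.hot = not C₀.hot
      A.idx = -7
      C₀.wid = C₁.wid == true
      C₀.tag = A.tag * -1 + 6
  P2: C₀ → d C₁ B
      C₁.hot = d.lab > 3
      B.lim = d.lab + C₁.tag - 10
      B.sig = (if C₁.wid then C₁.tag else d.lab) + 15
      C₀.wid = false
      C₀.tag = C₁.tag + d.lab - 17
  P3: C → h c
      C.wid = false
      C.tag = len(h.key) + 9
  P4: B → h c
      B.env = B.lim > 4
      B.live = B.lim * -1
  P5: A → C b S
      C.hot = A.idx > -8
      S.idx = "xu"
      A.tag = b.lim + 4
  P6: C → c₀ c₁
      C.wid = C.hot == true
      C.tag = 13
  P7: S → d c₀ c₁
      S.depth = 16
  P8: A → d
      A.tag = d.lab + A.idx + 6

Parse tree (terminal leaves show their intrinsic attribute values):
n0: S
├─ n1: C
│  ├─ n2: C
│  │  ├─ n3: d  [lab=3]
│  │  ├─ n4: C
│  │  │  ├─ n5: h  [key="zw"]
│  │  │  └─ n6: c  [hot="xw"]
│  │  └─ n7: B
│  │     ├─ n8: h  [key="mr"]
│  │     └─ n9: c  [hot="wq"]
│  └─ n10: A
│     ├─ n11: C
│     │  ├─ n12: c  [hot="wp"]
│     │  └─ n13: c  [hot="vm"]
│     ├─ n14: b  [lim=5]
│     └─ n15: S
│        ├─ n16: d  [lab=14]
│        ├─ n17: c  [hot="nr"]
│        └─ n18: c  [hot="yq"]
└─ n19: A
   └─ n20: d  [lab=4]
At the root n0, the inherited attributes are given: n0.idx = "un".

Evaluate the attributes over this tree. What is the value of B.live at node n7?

-4

1. n0.idx = "un"  [given at root]
2. n1.hot = false  [false]
3. n2.hot = true  [not C₀.hot]
4. n3.lab = 3  [terminal]
5. n4.hot = false  [d.lab > 3]
6. n5.key = "zw"  [terminal]
7. n6.hot = "xw"  [terminal]
8. n4.wid = false  [false]
9. n4.tag = 11  [len(h.key) + 9]
10. n7.lim = 4  [d.lab + C₁.tag - 10]
11. n7.sig = 18  [(if C₁.wid then C₁.tag else d.lab) + 15]
12. n8.key = "mr"  [terminal]
13. n9.hot = "wq"  [terminal]
14. n7.env = false  [B.lim > 4]
15. n7.live = -4  [B.lim * -1]
16. n2.wid = false  [false]
17. n2.tag = -3  [C₁.tag + d.lab - 17]
18. n10.idx = -7  [-7]
19. n11.hot = true  [A.idx > -8]
20. n12.hot = "wp"  [terminal]
21. n13.hot = "vm"  [terminal]
22. n11.wid = true  [C.hot == true]
23. n11.tag = 13  [13]
24. n14.lim = 5  [terminal]
25. n15.idx = "xu"  ["xu"]
26. n16.lab = 14  [terminal]
27. n17.hot = "nr"  [terminal]
28. n18.hot = "yq"  [terminal]
29. n15.depth = 16  [16]
30. n10.tag = 9  [b.lim + 4]
31. n1.wid = false  [C₁.wid == true]
32. n1.tag = -3  [A.tag * -1 + 6]
33. n19.idx = 8  [8]
34. n20.lab = 4  [terminal]
35. n19.tag = 18  [d.lab + A.idx + 6]
36. n0.depth = 29  [len(S.idx) + 27]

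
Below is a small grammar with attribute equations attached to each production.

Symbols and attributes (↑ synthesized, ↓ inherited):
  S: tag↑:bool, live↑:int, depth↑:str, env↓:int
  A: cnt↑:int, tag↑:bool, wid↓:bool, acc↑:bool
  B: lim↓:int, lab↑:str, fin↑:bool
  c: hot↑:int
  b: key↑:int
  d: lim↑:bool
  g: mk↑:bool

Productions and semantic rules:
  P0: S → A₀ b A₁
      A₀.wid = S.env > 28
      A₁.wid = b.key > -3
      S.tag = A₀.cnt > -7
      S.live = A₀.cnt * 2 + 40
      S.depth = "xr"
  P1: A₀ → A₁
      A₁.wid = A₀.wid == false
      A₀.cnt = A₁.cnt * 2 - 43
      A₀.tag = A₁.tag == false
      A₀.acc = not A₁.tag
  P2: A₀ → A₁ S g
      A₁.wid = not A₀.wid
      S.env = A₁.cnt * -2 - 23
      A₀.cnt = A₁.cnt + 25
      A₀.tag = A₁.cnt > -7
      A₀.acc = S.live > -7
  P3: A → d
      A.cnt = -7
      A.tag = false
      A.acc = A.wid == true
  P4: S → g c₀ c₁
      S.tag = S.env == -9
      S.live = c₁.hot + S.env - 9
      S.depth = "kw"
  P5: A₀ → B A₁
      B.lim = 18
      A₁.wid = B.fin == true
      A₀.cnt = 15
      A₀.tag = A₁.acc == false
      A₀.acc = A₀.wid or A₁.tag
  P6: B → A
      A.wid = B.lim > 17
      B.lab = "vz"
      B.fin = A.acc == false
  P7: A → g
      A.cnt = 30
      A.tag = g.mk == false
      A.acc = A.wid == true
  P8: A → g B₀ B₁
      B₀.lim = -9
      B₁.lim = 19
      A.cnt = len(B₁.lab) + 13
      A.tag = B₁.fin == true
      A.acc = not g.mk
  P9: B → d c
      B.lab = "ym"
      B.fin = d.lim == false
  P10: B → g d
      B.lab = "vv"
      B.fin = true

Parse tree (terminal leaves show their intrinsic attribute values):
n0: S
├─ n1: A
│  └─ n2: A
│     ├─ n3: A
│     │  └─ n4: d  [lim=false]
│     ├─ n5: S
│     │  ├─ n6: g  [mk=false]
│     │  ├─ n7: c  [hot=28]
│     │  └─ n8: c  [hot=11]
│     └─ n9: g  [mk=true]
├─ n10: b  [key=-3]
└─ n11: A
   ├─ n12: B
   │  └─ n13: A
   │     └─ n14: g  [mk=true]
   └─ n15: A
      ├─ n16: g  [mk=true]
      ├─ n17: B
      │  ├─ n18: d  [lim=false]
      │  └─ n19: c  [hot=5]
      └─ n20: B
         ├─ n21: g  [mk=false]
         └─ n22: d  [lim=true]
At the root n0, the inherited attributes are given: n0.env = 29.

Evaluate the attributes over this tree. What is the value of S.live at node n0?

1. n0.env = 29  [given at root]
2. n1.wid = true  [S.env > 28]
3. n2.wid = false  [A₀.wid == false]
4. n3.wid = true  [not A₀.wid]
5. n4.lim = false  [terminal]
6. n3.cnt = -7  [-7]
7. n3.tag = false  [false]
8. n3.acc = true  [A.wid == true]
9. n5.env = -9  [A₁.cnt * -2 - 23]
10. n6.mk = false  [terminal]
11. n7.hot = 28  [terminal]
12. n8.hot = 11  [terminal]
13. n5.tag = true  [S.env == -9]
14. n5.live = -7  [c₁.hot + S.env - 9]
15. n5.depth = "kw"  ["kw"]
16. n9.mk = true  [terminal]
17. n2.cnt = 18  [A₁.cnt + 25]
18. n2.tag = false  [A₁.cnt > -7]
19. n2.acc = false  [S.live > -7]
20. n1.cnt = -7  [A₁.cnt * 2 - 43]
21. n1.tag = true  [A₁.tag == false]
22. n1.acc = true  [not A₁.tag]
23. n10.key = -3  [terminal]
24. n11.wid = false  [b.key > -3]
25. n12.lim = 18  [18]
26. n13.wid = true  [B.lim > 17]
27. n14.mk = true  [terminal]
28. n13.cnt = 30  [30]
29. n13.tag = false  [g.mk == false]
30. n13.acc = true  [A.wid == true]
31. n12.lab = "vz"  ["vz"]
32. n12.fin = false  [A.acc == false]
33. n15.wid = false  [B.fin == true]
34. n16.mk = true  [terminal]
35. n17.lim = -9  [-9]
36. n18.lim = false  [terminal]
37. n19.hot = 5  [terminal]
38. n17.lab = "ym"  ["ym"]
39. n17.fin = true  [d.lim == false]
40. n20.lim = 19  [19]
41. n21.mk = false  [terminal]
42. n22.lim = true  [terminal]
43. n20.lab = "vv"  ["vv"]
44. n20.fin = true  [true]
45. n15.cnt = 15  [len(B₁.lab) + 13]
46. n15.tag = true  [B₁.fin == true]
47. n15.acc = false  [not g.mk]
48. n11.cnt = 15  [15]
49. n11.tag = true  [A₁.acc == false]
50. n11.acc = true  [A₀.wid or A₁.tag]
51. n0.tag = false  [A₀.cnt > -7]
52. n0.live = 26  [A₀.cnt * 2 + 40]
53. n0.depth = "xr"  ["xr"]

26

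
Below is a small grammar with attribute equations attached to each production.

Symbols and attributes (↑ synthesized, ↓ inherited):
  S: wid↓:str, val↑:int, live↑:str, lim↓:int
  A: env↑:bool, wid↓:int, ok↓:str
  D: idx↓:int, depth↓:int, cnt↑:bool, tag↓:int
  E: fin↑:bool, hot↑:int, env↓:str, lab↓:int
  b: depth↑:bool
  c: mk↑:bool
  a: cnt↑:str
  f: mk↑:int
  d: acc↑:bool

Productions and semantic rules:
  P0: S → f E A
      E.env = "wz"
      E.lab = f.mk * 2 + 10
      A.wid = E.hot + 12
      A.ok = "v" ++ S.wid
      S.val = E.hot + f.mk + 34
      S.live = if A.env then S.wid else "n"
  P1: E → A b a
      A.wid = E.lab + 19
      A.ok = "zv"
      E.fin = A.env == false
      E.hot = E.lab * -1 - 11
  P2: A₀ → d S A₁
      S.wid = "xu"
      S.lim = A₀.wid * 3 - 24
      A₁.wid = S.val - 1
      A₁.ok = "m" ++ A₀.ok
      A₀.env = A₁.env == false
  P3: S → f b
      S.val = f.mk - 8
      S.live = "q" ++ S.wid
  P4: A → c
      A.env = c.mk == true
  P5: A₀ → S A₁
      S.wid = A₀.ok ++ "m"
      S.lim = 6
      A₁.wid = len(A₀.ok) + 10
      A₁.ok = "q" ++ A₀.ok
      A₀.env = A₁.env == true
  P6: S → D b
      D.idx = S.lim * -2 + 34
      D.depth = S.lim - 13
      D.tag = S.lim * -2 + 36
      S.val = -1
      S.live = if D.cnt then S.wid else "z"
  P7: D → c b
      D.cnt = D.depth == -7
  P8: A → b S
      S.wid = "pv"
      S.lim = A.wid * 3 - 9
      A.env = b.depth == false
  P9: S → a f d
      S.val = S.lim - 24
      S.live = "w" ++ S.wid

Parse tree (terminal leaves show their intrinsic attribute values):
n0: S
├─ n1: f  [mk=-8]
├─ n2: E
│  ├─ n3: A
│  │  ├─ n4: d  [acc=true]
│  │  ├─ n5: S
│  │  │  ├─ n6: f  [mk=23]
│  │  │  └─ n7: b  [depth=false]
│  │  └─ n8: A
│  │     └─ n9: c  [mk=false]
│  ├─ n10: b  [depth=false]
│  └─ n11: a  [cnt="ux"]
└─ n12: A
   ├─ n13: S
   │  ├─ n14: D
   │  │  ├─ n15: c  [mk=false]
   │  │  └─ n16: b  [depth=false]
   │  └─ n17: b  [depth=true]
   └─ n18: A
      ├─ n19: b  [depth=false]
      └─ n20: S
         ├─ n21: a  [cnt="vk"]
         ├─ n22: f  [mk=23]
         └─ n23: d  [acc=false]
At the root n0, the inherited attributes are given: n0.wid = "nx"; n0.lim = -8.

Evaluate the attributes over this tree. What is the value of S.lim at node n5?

1. n0.wid = "nx"  [given at root]
2. n0.lim = -8  [given at root]
3. n1.mk = -8  [terminal]
4. n2.env = "wz"  ["wz"]
5. n2.lab = -6  [f.mk * 2 + 10]
6. n3.wid = 13  [E.lab + 19]
7. n3.ok = "zv"  ["zv"]
8. n4.acc = true  [terminal]
9. n5.wid = "xu"  ["xu"]
10. n5.lim = 15  [A₀.wid * 3 - 24]
11. n6.mk = 23  [terminal]
12. n7.depth = false  [terminal]
13. n5.val = 15  [f.mk - 8]
14. n5.live = "qxu"  ["q" ++ S.wid]
15. n8.wid = 14  [S.val - 1]
16. n8.ok = "mzv"  ["m" ++ A₀.ok]
17. n9.mk = false  [terminal]
18. n8.env = false  [c.mk == true]
19. n3.env = true  [A₁.env == false]
20. n10.depth = false  [terminal]
21. n11.cnt = "ux"  [terminal]
22. n2.fin = false  [A.env == false]
23. n2.hot = -5  [E.lab * -1 - 11]
24. n12.wid = 7  [E.hot + 12]
25. n12.ok = "vnx"  ["v" ++ S.wid]
26. n13.wid = "vnxm"  [A₀.ok ++ "m"]
27. n13.lim = 6  [6]
28. n14.idx = 22  [S.lim * -2 + 34]
29. n14.depth = -7  [S.lim - 13]
30. n14.tag = 24  [S.lim * -2 + 36]
31. n15.mk = false  [terminal]
32. n16.depth = false  [terminal]
33. n14.cnt = true  [D.depth == -7]
34. n17.depth = true  [terminal]
35. n13.val = -1  [-1]
36. n13.live = "vnxm"  [if D.cnt then S.wid else "z"]
37. n18.wid = 13  [len(A₀.ok) + 10]
38. n18.ok = "qvnx"  ["q" ++ A₀.ok]
39. n19.depth = false  [terminal]
40. n20.wid = "pv"  ["pv"]
41. n20.lim = 30  [A.wid * 3 - 9]
42. n21.cnt = "vk"  [terminal]
43. n22.mk = 23  [terminal]
44. n23.acc = false  [terminal]
45. n20.val = 6  [S.lim - 24]
46. n20.live = "wpv"  ["w" ++ S.wid]
47. n18.env = true  [b.depth == false]
48. n12.env = true  [A₁.env == true]
49. n0.val = 21  [E.hot + f.mk + 34]
50. n0.live = "nx"  [if A.env then S.wid else "n"]

15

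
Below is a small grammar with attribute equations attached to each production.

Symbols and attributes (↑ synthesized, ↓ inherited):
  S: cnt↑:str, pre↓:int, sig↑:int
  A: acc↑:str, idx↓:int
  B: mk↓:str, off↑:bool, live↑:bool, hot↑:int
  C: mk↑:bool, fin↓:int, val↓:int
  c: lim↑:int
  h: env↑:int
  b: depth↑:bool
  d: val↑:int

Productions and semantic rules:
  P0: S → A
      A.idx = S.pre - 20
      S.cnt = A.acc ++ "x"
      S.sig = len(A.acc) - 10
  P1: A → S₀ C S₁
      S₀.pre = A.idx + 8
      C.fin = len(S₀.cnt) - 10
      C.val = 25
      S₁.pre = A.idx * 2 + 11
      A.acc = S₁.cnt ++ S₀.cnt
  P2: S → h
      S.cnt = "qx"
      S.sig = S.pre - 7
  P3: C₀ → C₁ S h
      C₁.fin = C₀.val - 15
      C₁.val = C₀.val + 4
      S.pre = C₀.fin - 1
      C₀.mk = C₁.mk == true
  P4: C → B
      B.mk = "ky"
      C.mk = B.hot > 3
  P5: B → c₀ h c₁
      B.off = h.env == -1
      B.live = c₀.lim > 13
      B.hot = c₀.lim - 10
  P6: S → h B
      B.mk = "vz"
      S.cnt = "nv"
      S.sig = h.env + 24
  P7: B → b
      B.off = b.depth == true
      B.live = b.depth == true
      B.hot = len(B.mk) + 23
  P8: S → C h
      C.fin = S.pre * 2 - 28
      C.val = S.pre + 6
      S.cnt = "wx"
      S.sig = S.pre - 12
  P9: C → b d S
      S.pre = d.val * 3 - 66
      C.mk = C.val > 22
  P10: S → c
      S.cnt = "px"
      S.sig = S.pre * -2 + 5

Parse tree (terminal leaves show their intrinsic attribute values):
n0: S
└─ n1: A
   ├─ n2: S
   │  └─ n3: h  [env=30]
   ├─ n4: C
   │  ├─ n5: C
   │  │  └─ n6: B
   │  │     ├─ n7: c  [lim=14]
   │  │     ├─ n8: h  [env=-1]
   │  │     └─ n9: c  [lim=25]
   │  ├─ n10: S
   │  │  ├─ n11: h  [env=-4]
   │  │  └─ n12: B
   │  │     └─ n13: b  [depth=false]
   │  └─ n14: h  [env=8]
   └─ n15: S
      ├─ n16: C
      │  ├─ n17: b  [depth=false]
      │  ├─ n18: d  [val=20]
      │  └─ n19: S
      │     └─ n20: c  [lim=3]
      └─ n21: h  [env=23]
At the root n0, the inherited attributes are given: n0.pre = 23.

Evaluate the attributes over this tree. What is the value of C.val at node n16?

23

1. n0.pre = 23  [given at root]
2. n1.idx = 3  [S.pre - 20]
3. n2.pre = 11  [A.idx + 8]
4. n3.env = 30  [terminal]
5. n2.cnt = "qx"  ["qx"]
6. n2.sig = 4  [S.pre - 7]
7. n4.fin = -8  [len(S₀.cnt) - 10]
8. n4.val = 25  [25]
9. n5.fin = 10  [C₀.val - 15]
10. n5.val = 29  [C₀.val + 4]
11. n6.mk = "ky"  ["ky"]
12. n7.lim = 14  [terminal]
13. n8.env = -1  [terminal]
14. n9.lim = 25  [terminal]
15. n6.off = true  [h.env == -1]
16. n6.live = true  [c₀.lim > 13]
17. n6.hot = 4  [c₀.lim - 10]
18. n5.mk = true  [B.hot > 3]
19. n10.pre = -9  [C₀.fin - 1]
20. n11.env = -4  [terminal]
21. n12.mk = "vz"  ["vz"]
22. n13.depth = false  [terminal]
23. n12.off = false  [b.depth == true]
24. n12.live = false  [b.depth == true]
25. n12.hot = 25  [len(B.mk) + 23]
26. n10.cnt = "nv"  ["nv"]
27. n10.sig = 20  [h.env + 24]
28. n14.env = 8  [terminal]
29. n4.mk = true  [C₁.mk == true]
30. n15.pre = 17  [A.idx * 2 + 11]
31. n16.fin = 6  [S.pre * 2 - 28]
32. n16.val = 23  [S.pre + 6]
33. n17.depth = false  [terminal]
34. n18.val = 20  [terminal]
35. n19.pre = -6  [d.val * 3 - 66]
36. n20.lim = 3  [terminal]
37. n19.cnt = "px"  ["px"]
38. n19.sig = 17  [S.pre * -2 + 5]
39. n16.mk = true  [C.val > 22]
40. n21.env = 23  [terminal]
41. n15.cnt = "wx"  ["wx"]
42. n15.sig = 5  [S.pre - 12]
43. n1.acc = "wxqx"  [S₁.cnt ++ S₀.cnt]
44. n0.cnt = "wxqxx"  [A.acc ++ "x"]
45. n0.sig = -6  [len(A.acc) - 10]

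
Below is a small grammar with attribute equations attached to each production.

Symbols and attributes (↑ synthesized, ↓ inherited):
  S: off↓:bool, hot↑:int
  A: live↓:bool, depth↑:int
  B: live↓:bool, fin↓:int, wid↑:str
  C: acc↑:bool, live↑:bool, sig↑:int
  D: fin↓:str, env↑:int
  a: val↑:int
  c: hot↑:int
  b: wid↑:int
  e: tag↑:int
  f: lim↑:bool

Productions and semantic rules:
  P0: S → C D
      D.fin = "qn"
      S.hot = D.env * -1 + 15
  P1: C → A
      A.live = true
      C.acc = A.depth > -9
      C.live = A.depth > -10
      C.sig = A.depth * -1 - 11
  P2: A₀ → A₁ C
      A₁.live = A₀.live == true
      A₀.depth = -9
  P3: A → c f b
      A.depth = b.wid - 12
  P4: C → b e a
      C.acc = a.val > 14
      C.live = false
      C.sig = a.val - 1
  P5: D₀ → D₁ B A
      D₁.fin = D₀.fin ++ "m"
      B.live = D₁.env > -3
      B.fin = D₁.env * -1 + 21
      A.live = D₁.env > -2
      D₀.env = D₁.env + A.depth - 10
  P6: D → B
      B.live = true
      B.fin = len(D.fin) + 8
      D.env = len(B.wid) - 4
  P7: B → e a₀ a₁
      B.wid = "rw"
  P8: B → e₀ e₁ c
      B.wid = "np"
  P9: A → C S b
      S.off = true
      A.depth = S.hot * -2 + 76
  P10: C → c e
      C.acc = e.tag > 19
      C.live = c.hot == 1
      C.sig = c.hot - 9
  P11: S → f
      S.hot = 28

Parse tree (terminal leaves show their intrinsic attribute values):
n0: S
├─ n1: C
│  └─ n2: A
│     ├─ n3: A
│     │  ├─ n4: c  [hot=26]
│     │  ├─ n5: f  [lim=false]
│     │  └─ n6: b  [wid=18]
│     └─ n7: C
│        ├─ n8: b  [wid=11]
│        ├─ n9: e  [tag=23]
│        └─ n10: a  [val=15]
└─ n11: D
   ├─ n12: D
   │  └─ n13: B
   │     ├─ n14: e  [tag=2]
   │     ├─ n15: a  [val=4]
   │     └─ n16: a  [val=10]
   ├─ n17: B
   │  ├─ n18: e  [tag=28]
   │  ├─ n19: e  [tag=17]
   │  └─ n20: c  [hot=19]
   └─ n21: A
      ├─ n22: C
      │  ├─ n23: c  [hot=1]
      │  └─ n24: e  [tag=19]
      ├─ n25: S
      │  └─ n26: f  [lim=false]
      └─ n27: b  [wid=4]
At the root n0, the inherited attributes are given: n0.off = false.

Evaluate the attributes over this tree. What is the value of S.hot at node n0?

7

1. n0.off = false  [given at root]
2. n2.live = true  [true]
3. n3.live = true  [A₀.live == true]
4. n4.hot = 26  [terminal]
5. n5.lim = false  [terminal]
6. n6.wid = 18  [terminal]
7. n3.depth = 6  [b.wid - 12]
8. n8.wid = 11  [terminal]
9. n9.tag = 23  [terminal]
10. n10.val = 15  [terminal]
11. n7.acc = true  [a.val > 14]
12. n7.live = false  [false]
13. n7.sig = 14  [a.val - 1]
14. n2.depth = -9  [-9]
15. n1.acc = false  [A.depth > -9]
16. n1.live = true  [A.depth > -10]
17. n1.sig = -2  [A.depth * -1 - 11]
18. n11.fin = "qn"  ["qn"]
19. n12.fin = "qnm"  [D₀.fin ++ "m"]
20. n13.live = true  [true]
21. n13.fin = 11  [len(D.fin) + 8]
22. n14.tag = 2  [terminal]
23. n15.val = 4  [terminal]
24. n16.val = 10  [terminal]
25. n13.wid = "rw"  ["rw"]
26. n12.env = -2  [len(B.wid) - 4]
27. n17.live = true  [D₁.env > -3]
28. n17.fin = 23  [D₁.env * -1 + 21]
29. n18.tag = 28  [terminal]
30. n19.tag = 17  [terminal]
31. n20.hot = 19  [terminal]
32. n17.wid = "np"  ["np"]
33. n21.live = false  [D₁.env > -2]
34. n23.hot = 1  [terminal]
35. n24.tag = 19  [terminal]
36. n22.acc = false  [e.tag > 19]
37. n22.live = true  [c.hot == 1]
38. n22.sig = -8  [c.hot - 9]
39. n25.off = true  [true]
40. n26.lim = false  [terminal]
41. n25.hot = 28  [28]
42. n27.wid = 4  [terminal]
43. n21.depth = 20  [S.hot * -2 + 76]
44. n11.env = 8  [D₁.env + A.depth - 10]
45. n0.hot = 7  [D.env * -1 + 15]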